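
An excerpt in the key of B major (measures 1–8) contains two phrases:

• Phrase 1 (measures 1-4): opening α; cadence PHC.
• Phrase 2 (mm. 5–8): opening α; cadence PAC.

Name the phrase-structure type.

parallel period

Phrase 1 ends with a Phrygian half cadence (weaker) and phrase 2 with a perfect authentic cadence (stronger): antecedent + consequent = a period.
The two phrases open with the same material (α / α), so the period is parallel.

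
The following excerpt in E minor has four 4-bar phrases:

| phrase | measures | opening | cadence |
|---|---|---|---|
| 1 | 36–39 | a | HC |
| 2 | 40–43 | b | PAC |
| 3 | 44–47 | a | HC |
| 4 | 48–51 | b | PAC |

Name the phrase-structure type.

The cadence pattern HC–PAC–HC–PAC is weak–strong twice, and phrases 3–4 restate phrases 1–2: a period heard twice, not a double period (which would end weakly at phrase 2).

repeated period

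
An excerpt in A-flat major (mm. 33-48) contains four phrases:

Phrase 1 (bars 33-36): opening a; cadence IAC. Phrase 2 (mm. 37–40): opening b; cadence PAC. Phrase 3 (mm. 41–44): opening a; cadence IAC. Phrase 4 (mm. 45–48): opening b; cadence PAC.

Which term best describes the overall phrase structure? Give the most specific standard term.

The cadence pattern IAC–PAC–IAC–PAC is weak–strong twice, and phrases 3–4 restate phrases 1–2: a period heard twice, not a double period (which would end weakly at phrase 2).

repeated period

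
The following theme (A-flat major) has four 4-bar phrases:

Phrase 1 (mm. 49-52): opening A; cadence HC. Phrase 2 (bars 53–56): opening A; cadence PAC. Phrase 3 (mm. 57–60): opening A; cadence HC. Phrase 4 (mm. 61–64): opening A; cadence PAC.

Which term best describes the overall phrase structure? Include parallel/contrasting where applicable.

repeated period

The cadence pattern HC–PAC–HC–PAC is weak–strong twice, and phrases 3–4 restate phrases 1–2: a period heard twice, not a double period (which would end weakly at phrase 2).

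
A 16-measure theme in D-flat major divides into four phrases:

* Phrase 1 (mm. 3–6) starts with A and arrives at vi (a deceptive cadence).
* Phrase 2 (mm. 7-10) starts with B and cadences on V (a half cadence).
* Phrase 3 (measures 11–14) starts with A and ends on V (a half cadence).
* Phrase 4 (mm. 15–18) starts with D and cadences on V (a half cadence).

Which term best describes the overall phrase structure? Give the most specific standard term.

Phrase 4 ends with a half cadence, no stronger than phrase 2's half cadence, so the four phrases do not form a double period; nor do phrases 3–4 duplicate 1–2, so it is not a repeated period. With no phrase reaching a conclusive cadence, the passage is a phrase group.

phrase group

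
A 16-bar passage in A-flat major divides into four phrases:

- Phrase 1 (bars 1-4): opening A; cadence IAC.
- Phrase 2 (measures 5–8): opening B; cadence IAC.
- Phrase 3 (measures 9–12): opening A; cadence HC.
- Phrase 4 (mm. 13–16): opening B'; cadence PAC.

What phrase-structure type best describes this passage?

Four phrases in two halves: the first half (mm. 1–8) ends with an imperfect authentic cadence, the second (measures 9–16) with a perfect authentic cadence — a large antecedent–consequent pair, i.e. a double period.
Phrase 3 begins with the same material as phrase 1, making it parallel.

parallel double period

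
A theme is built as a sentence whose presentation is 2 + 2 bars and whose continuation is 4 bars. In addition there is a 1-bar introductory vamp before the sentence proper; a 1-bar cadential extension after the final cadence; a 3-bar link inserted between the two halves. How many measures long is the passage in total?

Basic sentence: 2 + 2 + 4 = 8 bars.
8 (basic form) + 1 (introduction) + 1 (cadential extension) + 3 (link) = 13.

13 measures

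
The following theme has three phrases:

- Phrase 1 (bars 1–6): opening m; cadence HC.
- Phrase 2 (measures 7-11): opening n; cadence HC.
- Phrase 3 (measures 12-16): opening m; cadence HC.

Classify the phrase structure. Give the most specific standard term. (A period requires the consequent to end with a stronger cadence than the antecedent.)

The final phrase closes with a half cadence, which is not stronger than the preceding half cadence; the 3 phrases lack an overall antecedent–consequent design and so form a phrase group.

phrase group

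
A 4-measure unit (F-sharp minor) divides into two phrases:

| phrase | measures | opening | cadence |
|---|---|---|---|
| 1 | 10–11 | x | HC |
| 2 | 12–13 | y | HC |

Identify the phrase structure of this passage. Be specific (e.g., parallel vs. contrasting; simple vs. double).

The second phrase closes with a half cadence, which is not stronger than the first phrase's half cadence; without a weak→strong cadential pair there is no antecedent–consequent relationship, so this is a phrase group rather than a period.

phrase group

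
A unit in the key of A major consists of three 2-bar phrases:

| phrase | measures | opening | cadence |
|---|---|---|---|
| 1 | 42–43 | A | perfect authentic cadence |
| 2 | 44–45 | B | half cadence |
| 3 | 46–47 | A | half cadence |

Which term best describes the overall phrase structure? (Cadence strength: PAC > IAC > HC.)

phrase group

The final phrase closes with a half cadence, which is not stronger than the preceding half cadence; the 3 phrases lack an overall antecedent–consequent design and so form a phrase group.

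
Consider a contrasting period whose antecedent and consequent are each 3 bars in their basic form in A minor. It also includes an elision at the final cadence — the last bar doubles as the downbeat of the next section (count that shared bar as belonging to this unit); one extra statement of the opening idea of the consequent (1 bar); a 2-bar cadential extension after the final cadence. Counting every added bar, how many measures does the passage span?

Basic contrasting period: 3 + 3 = 6 bars.
6 (basic form) + 1 (extra statement) + 2 (cadential extension) = 9.
The elision shares a bar with the next section but does not change this unit's count.

9 measures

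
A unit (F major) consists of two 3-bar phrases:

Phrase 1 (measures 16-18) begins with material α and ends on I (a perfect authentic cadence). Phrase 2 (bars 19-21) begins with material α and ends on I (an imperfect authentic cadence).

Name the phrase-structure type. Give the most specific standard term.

phrase group

The second phrase closes with an imperfect authentic cadence, which is not stronger than the first phrase's perfect authentic cadence; without a weak→strong cadential pair there is no antecedent–consequent relationship, so this is a phrase group rather than a period.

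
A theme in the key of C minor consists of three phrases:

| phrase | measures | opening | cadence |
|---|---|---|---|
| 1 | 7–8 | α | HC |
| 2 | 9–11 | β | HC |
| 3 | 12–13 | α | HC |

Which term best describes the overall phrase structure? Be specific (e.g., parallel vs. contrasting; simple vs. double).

phrase group

The final phrase closes with a half cadence, which is not stronger than the preceding half cadence; the 3 phrases lack an overall antecedent–consequent design and so form a phrase group.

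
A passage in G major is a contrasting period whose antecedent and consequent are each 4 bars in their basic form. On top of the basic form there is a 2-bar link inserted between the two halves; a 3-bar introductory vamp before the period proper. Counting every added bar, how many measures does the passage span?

Basic contrasting period: 4 + 4 = 8 bars.
8 (basic form) + 2 (link) + 3 (introduction) = 13.

13 measures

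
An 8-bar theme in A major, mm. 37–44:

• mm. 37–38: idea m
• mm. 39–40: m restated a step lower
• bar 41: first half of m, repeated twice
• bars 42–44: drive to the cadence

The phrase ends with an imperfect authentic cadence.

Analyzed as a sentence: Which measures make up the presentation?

The presentation of a sentence is the basic idea (mm. 37-38) plus its repetition (measures 39–40); the presentation is therefore bars 37–40.

measures 37–40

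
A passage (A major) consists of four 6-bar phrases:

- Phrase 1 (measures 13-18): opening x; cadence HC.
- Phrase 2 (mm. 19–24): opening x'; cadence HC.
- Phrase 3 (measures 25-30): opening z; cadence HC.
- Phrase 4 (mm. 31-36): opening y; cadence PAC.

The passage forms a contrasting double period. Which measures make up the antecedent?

In a double period the first pair of phrases (ending half cadence) is the large antecedent and the second pair (ending perfect authentic cadence) is the large consequent; the antecedent is measures 13–24.

measures 13–24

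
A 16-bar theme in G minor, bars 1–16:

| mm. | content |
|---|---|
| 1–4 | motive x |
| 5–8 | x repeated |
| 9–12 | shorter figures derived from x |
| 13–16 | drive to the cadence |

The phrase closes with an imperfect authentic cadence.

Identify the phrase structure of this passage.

sentence

Basic idea (bars 1-4) + its repetition (bars 5–8) form the presentation; fragmentation and cadence (mm. 9–16) form the continuation — the 16-bar whole is a sentence.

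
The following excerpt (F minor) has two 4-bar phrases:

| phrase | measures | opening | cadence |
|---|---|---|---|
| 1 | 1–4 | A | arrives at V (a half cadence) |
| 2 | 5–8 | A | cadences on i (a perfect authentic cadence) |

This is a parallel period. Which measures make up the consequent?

measures 5–8

The phrase ending with the weaker cadence (half cadence) is the antecedent; the one ending more conclusively (perfect authentic cadence) is the consequent. The consequent is measures 5–8.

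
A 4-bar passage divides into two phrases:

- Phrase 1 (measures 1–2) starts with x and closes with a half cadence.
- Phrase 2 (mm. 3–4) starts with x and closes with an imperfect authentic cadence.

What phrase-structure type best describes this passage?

parallel period

Phrase 1 ends with a half cadence (weaker) and phrase 2 with an imperfect authentic cadence (stronger): antecedent + consequent = a period.
The two phrases open with the same material (x / x), so the period is parallel.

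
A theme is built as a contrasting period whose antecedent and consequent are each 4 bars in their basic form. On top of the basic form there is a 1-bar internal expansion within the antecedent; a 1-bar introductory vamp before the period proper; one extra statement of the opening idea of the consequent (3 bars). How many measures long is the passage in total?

13 measures

Basic contrasting period: 4 + 4 = 8 bars.
8 (basic form) + 1 (internal expansion) + 1 (introduction) + 3 (extra statement) = 13.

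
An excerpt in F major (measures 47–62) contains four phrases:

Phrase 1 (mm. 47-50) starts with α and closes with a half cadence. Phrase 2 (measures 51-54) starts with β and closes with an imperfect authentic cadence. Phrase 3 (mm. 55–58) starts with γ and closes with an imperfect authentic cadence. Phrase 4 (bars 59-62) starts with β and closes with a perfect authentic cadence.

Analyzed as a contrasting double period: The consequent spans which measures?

In a double period the four phrases pair into a large antecedent (phrases 1–2, ending imperfect authentic cadence) and a large consequent (phrases 3–4, ending perfect authentic cadence). The consequent spans mm. 55–62.

measures 55–62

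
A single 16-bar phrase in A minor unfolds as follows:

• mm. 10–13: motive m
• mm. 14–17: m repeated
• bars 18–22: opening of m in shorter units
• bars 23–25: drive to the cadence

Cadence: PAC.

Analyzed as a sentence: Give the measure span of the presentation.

measures 10–17

The presentation of a sentence is the basic idea (mm. 10–13) plus its repetition (mm. 14–17); the presentation is therefore measures 10–17.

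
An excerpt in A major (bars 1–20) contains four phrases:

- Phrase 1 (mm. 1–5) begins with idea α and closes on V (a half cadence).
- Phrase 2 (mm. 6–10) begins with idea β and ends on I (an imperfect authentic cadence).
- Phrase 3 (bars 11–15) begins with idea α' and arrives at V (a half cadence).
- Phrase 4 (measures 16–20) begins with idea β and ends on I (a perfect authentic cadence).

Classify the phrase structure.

Four phrases in two halves: the first half (bars 1–10) ends with an imperfect authentic cadence, the second (mm. 11–20) with a perfect authentic cadence — a large antecedent–consequent pair, i.e. a double period.
Phrase 3 begins with the same material as phrase 1, making it parallel.

parallel double period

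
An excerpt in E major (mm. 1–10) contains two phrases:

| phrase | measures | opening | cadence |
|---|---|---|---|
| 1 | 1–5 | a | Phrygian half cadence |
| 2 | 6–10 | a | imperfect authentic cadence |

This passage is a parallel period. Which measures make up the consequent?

measures 6–10

The antecedent is the phrase ending with the weaker cadence (Phrygian half cadence, phrase 1) and the consequent the one ending more conclusively (imperfect authentic cadence, phrase 2); the consequent is mm. 6–10.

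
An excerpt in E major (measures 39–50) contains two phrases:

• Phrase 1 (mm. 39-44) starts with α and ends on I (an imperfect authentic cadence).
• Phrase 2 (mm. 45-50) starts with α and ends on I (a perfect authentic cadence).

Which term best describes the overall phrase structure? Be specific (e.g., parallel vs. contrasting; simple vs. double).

Phrase 1 ends with an imperfect authentic cadence (weaker) and phrase 2 with a perfect authentic cadence (stronger): antecedent + consequent = a period.
The two phrases open with the same material (α / α), so the period is parallel.

parallel period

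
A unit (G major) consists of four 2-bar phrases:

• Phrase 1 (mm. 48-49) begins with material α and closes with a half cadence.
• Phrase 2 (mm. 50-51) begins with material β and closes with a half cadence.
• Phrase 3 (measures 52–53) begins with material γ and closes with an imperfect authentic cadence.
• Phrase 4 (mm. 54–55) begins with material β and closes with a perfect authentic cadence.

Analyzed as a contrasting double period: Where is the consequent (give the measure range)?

measures 52–55

In a double period the four phrases pair into a large antecedent (phrases 1–2, ending half cadence) and a large consequent (phrases 3–4, ending perfect authentic cadence). The consequent spans mm. 52–55.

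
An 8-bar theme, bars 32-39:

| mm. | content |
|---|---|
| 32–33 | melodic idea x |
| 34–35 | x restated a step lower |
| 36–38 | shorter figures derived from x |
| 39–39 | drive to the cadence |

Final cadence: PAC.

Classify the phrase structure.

Basic idea (measures 32–33) + its repetition (bars 34–35) form the presentation; fragmentation and cadence (measures 36-39) form the continuation — the 8-bar whole is a sentence.

sentence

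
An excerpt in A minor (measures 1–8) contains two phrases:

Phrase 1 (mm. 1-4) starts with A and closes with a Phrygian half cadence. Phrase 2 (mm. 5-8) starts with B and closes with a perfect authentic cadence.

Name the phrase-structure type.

Phrase 1 ends with a Phrygian half cadence (weaker) and phrase 2 with a perfect authentic cadence (stronger): antecedent + consequent = a period.
The two phrases open with different material (A / B), so the period is contrasting.

contrasting period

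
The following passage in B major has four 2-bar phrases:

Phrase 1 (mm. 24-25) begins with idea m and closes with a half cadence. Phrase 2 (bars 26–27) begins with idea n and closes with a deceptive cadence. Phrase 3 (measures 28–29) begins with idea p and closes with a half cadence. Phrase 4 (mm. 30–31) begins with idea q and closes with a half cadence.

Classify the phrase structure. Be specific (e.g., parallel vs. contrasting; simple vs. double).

Phrase 4 ends with a half cadence, no stronger than phrase 2's deceptive cadence, so the four phrases do not form a double period; nor do phrases 3–4 duplicate 1–2, so it is not a repeated period. With no phrase reaching a conclusive cadence, the passage is a phrase group.

phrase group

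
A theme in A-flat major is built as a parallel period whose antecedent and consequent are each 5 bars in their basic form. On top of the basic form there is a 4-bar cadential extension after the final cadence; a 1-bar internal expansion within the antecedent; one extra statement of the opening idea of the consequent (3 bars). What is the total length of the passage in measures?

Basic parallel period: 5 + 5 = 10 bars.
10 (basic form) + 4 (cadential extension) + 1 (internal expansion) + 3 (extra statement) = 18.

18 measures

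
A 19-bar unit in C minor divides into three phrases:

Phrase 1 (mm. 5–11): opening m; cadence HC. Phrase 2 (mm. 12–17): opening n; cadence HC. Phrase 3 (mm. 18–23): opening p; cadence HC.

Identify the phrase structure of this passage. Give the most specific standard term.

The final phrase closes with a half cadence, which is not stronger than the preceding half cadence; the 3 phrases lack an overall antecedent–consequent design and so form a phrase group.

phrase group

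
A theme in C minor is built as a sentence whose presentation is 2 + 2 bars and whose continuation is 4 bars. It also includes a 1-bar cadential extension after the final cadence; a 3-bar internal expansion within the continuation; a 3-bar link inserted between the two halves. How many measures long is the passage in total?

15 measures

Basic sentence: 2 + 2 + 4 = 8 bars.
8 (basic form) + 1 (cadential extension) + 3 (internal expansion) + 3 (link) = 15.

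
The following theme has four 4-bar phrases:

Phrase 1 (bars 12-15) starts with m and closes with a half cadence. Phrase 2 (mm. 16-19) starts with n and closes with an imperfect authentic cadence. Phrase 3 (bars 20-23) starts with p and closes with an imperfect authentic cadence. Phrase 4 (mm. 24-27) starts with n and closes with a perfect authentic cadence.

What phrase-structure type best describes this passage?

Four phrases in two halves: the first half (mm. 12–19) ends with an imperfect authentic cadence, the second (mm. 20–27) with a perfect authentic cadence — a large antecedent–consequent pair, i.e. a double period.
Phrase 3 begins with different material from phrase 1, making it contrasting.

contrasting double period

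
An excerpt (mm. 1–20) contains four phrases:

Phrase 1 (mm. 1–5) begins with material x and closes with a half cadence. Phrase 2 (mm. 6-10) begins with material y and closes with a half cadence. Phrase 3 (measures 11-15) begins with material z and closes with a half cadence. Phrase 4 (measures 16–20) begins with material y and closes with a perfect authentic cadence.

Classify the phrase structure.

Four phrases in two halves: the first half (measures 1–10) ends with a half cadence, the second (measures 11–20) with a perfect authentic cadence — a large antecedent–consequent pair, i.e. a double period.
Phrase 3 begins with different material from phrase 1, making it contrasting.

contrasting double period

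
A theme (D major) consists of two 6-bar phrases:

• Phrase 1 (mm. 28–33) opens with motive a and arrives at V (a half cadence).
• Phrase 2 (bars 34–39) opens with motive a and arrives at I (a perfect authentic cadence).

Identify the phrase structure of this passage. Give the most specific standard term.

Phrase 1 ends with a half cadence (weaker) and phrase 2 with a perfect authentic cadence (stronger): antecedent + consequent = a period.
The two phrases open with the same material (a / a), so the period is parallel.

parallel period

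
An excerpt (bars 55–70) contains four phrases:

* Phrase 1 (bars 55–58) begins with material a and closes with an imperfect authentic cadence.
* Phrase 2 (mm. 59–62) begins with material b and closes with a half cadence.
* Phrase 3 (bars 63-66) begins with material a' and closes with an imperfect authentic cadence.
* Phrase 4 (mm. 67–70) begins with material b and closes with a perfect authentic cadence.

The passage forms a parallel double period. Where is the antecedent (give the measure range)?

measures 55–62

In a double period the four phrases pair into a large antecedent (phrases 1–2, ending half cadence) and a large consequent (phrases 3–4, ending perfect authentic cadence). The antecedent spans measures 55-62.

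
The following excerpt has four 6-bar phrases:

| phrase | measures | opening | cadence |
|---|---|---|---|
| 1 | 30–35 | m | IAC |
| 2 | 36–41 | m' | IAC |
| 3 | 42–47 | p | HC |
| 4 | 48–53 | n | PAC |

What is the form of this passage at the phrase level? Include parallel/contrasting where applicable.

Four phrases in two halves: the first half (measures 30–41) ends with an imperfect authentic cadence, the second (mm. 42–53) with a perfect authentic cadence — a large antecedent–consequent pair, i.e. a double period.
Phrase 3 begins with different material from phrase 1, making it contrasting.

contrasting double period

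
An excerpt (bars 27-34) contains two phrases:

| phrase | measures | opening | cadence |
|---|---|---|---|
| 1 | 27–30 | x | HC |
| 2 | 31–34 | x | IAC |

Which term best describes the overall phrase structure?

Phrase 1 ends with a half cadence (weaker) and phrase 2 with an imperfect authentic cadence (stronger): antecedent + consequent = a period.
The two phrases open with the same material (x / x), so the period is parallel.

parallel period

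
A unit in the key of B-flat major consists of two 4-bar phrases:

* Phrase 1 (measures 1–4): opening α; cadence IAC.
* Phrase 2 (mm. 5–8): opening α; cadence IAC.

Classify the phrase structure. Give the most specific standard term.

repeated phrase

Both phrases have the same opening (α) and the same cadence (imperfect authentic cadence): the second is a restatement, not a consequent, so this is a repeated phrase rather than a period.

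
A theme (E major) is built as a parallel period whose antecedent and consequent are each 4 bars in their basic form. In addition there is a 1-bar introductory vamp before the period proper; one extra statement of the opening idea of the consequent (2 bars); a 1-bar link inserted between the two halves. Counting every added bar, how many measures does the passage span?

Basic parallel period: 4 + 4 = 8 bars.
8 (basic form) + 1 (introduction) + 2 (extra statement) + 1 (link) = 12.

12 measures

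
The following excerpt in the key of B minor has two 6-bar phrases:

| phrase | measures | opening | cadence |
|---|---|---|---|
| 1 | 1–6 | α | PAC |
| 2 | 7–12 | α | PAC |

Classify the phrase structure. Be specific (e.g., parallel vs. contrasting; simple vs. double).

repeated phrase

Both phrases have the same opening (α) and the same cadence (perfect authentic cadence): the second is a restatement, not a consequent, so this is a repeated phrase rather than a period.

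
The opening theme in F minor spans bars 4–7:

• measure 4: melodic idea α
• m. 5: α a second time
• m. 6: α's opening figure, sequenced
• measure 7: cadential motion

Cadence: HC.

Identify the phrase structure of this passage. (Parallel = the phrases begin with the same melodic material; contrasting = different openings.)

Basic idea (measure 4) + its repetition (m. 5) form the presentation; fragmentation and cadence (bars 6–7) form the continuation — the 4-bar whole is a sentence.

sentence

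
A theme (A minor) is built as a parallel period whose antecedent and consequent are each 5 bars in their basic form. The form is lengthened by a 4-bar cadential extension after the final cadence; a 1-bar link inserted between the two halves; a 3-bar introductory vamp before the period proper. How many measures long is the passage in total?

Basic parallel period: 5 + 5 = 10 bars.
10 (basic form) + 4 (cadential extension) + 1 (link) + 3 (introduction) = 18.

18 measures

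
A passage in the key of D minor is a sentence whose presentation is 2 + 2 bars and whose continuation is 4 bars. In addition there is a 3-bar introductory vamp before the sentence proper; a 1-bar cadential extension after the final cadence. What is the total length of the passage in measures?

12 measures

Basic sentence: 2 + 2 + 4 = 8 bars.
8 (basic form) + 3 (introduction) + 1 (cadential extension) = 12.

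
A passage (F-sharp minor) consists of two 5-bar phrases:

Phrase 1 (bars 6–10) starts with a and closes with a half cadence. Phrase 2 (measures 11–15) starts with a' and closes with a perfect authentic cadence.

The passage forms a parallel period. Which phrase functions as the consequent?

The phrase ending with the weaker cadence (half cadence) is the antecedent; the one ending more conclusively (perfect authentic cadence) is the consequent. The consequent is phrase 2.

phrase 2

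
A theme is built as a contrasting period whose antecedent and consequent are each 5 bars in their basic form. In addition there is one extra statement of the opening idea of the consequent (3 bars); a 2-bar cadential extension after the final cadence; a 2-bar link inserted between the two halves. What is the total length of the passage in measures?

Basic contrasting period: 5 + 5 = 10 bars.
10 (basic form) + 3 (extra statement) + 2 (cadential extension) + 2 (link) = 17.

17 measures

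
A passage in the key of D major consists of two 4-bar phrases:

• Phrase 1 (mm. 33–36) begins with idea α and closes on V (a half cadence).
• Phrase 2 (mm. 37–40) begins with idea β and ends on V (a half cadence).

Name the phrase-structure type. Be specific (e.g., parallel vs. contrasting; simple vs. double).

phrase group

The second phrase closes with a half cadence, which is not stronger than the first phrase's half cadence; without a weak→strong cadential pair there is no antecedent–consequent relationship, so this is a phrase group rather than a period.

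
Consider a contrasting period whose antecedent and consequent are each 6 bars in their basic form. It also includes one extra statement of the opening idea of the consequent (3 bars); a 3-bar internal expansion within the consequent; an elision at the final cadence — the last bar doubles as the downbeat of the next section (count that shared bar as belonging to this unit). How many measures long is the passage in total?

Basic contrasting period: 6 + 6 = 12 bars.
12 (basic form) + 3 (extra statement) + 3 (internal expansion) = 18.
The elision shares a bar with the next section but does not change this unit's count.

18 measures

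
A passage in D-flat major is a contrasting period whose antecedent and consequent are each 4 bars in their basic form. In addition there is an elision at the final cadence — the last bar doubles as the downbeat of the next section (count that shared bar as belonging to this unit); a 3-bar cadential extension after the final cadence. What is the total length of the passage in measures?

Basic contrasting period: 4 + 4 = 8 bars.
8 (basic form) + 3 (cadential extension) = 11.
The elision shares a bar with the next section but does not change this unit's count.

11 measures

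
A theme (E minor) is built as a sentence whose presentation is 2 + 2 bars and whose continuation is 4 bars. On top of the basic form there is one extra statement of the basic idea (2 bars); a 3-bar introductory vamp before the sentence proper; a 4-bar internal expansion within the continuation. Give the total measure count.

Basic sentence: 2 + 2 + 4 = 8 bars.
8 (basic form) + 2 (extra statement) + 3 (introduction) + 4 (internal expansion) = 17.

17 measures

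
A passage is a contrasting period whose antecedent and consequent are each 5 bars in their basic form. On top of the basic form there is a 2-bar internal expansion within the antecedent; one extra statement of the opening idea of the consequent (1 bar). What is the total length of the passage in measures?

Basic contrasting period: 5 + 5 = 10 bars.
10 (basic form) + 2 (internal expansion) + 1 (extra statement) = 13.

13 measures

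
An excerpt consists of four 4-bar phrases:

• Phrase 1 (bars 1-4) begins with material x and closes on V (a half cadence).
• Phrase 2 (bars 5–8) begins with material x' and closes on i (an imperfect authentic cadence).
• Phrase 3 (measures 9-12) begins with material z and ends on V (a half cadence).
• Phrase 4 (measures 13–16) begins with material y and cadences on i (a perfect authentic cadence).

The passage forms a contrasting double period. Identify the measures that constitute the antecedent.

measures 1–8

In a double period the four phrases pair into a large antecedent (phrases 1–2, ending imperfect authentic cadence) and a large consequent (phrases 3–4, ending perfect authentic cadence). The antecedent spans measures 1-8.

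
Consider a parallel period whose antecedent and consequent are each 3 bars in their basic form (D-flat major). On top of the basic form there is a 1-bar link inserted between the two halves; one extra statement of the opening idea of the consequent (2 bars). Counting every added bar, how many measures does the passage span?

Basic parallel period: 3 + 3 = 6 bars.
6 (basic form) + 1 (link) + 2 (extra statement) = 9.

9 measures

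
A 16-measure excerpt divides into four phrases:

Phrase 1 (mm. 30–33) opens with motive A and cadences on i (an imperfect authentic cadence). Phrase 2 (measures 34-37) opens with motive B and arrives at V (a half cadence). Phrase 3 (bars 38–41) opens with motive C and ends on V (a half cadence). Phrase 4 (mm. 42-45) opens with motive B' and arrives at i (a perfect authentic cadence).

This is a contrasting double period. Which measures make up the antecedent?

measures 30–37

In a double period the first pair of phrases (ending half cadence) is the large antecedent and the second pair (ending perfect authentic cadence) is the large consequent; the antecedent is measures 30–37.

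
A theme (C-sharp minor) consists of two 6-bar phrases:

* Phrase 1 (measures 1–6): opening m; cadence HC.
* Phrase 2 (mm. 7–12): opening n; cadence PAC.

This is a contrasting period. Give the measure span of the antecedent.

measures 1–6

The phrase ending with the weaker cadence (half cadence) is the antecedent; the one ending more conclusively (perfect authentic cadence) is the consequent. The antecedent is measures 1–6.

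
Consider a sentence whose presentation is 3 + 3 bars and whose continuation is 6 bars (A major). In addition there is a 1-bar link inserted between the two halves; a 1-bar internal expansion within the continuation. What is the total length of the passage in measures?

Basic sentence: 3 + 3 + 6 = 12 bars.
12 (basic form) + 1 (link) + 1 (internal expansion) = 14.

14 measures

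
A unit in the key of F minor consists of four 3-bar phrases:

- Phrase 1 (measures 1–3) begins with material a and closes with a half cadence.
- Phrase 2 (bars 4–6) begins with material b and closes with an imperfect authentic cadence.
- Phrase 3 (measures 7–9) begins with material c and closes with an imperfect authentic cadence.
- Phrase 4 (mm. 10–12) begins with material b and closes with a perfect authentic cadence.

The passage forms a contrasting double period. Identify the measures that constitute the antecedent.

In a double period the four phrases pair into a large antecedent (phrases 1–2, ending imperfect authentic cadence) and a large consequent (phrases 3–4, ending perfect authentic cadence). The antecedent spans mm. 1–6.

measures 1–6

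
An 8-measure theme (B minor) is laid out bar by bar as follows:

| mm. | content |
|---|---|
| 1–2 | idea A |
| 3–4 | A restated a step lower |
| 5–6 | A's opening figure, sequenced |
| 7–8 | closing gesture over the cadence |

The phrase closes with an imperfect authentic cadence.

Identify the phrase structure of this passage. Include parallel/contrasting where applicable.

Basic idea (measures 1–2) + its repetition (mm. 3-4) form the presentation; fragmentation and cadence (mm. 5–8) form the continuation — the 8-bar whole is a sentence.

sentence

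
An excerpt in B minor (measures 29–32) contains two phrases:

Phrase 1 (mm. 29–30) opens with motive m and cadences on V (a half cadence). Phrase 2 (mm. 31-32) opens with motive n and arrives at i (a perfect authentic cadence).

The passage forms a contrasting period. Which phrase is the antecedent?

phrase 1

The phrase ending with the weaker cadence (half cadence) is the antecedent; the one ending more conclusively (perfect authentic cadence) is the consequent. The antecedent is phrase 1.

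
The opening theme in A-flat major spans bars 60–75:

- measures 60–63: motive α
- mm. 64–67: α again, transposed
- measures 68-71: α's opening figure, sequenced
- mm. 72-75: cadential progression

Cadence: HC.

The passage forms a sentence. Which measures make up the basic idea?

The presentation of a sentence is the basic idea (measures 60–63) plus its repetition (mm. 64–67); the basic idea is therefore measures 60–63.

measures 60–63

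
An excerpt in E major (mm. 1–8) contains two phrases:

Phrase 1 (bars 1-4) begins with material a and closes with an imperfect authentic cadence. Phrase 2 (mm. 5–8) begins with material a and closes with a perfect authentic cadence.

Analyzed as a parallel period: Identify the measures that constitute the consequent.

The antecedent is the phrase ending with the weaker cadence (imperfect authentic cadence, phrase 1) and the consequent the one ending more conclusively (perfect authentic cadence, phrase 2); the consequent is measures 5–8.

measures 5–8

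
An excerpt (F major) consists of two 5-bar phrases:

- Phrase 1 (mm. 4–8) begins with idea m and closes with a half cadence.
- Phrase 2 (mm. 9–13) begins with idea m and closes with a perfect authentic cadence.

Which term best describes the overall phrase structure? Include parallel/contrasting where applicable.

Phrase 1 ends with a half cadence (weaker) and phrase 2 with a perfect authentic cadence (stronger): antecedent + consequent = a period.
The two phrases open with the same material (m / m), so the period is parallel.

parallel period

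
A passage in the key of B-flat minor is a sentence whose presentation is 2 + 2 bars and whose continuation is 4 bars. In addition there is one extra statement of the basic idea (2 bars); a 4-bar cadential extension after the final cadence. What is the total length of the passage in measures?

Basic sentence: 2 + 2 + 4 = 8 bars.
8 (basic form) + 2 (extra statement) + 4 (cadential extension) = 14.

14 measures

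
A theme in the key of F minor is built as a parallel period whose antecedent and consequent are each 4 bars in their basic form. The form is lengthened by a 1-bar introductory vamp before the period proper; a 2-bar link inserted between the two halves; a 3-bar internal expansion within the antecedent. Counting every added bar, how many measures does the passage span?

Basic parallel period: 4 + 4 = 8 bars.
8 (basic form) + 1 (introduction) + 2 (link) + 3 (internal expansion) = 14.

14 measures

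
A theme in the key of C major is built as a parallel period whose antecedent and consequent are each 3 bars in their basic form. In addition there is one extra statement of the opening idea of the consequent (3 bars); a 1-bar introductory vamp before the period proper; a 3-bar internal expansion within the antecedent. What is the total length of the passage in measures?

Basic parallel period: 3 + 3 = 6 bars.
6 (basic form) + 3 (extra statement) + 1 (introduction) + 3 (internal expansion) = 13.

13 measures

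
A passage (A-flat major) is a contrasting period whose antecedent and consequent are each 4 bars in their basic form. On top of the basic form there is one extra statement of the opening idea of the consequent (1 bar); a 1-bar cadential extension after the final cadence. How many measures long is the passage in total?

Basic contrasting period: 4 + 4 = 8 bars.
8 (basic form) + 1 (extra statement) + 1 (cadential extension) = 10.

10 measures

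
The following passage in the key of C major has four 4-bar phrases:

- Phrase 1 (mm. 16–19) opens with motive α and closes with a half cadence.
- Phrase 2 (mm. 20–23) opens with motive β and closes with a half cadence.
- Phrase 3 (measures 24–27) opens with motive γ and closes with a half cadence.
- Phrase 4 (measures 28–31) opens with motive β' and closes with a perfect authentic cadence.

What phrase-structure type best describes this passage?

Four phrases in two halves: the first half (mm. 16-23) ends with a half cadence, the second (bars 24–31) with a perfect authentic cadence — a large antecedent–consequent pair, i.e. a double period.
Phrase 3 begins with different material from phrase 1, making it contrasting.

contrasting double period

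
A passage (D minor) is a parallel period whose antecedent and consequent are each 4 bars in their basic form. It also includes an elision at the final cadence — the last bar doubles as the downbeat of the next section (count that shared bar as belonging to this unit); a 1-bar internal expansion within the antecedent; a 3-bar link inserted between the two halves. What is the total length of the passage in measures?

Basic parallel period: 4 + 4 = 8 bars.
8 (basic form) + 1 (internal expansion) + 3 (link) = 12.
The elision shares a bar with the next section but does not change this unit's count.

12 measures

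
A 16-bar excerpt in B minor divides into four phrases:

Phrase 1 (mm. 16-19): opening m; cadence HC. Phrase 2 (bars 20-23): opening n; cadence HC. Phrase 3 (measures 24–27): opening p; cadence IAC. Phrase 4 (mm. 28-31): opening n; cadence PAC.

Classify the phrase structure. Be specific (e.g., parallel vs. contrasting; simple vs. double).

contrasting double period

Four phrases in two halves: the first half (mm. 16-23) ends with a half cadence, the second (mm. 24–31) with a perfect authentic cadence — a large antecedent–consequent pair, i.e. a double period.
Phrase 3 begins with different material from phrase 1, making it contrasting.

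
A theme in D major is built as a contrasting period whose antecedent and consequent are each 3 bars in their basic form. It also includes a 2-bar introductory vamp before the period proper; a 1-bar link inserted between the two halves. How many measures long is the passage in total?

Basic contrasting period: 3 + 3 = 6 bars.
6 (basic form) + 2 (introduction) + 1 (link) = 9.

9 measures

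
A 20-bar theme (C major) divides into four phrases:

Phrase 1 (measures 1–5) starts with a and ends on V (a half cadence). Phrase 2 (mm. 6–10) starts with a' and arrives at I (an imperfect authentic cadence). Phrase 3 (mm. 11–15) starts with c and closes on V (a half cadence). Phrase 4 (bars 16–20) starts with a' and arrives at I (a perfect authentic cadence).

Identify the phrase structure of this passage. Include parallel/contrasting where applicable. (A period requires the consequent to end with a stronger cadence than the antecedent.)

Four phrases in two halves: the first half (bars 1–10) ends with an imperfect authentic cadence, the second (mm. 11–20) with a perfect authentic cadence — a large antecedent–consequent pair, i.e. a double period.
Phrase 3 begins with different material from phrase 1, making it contrasting.

contrasting double period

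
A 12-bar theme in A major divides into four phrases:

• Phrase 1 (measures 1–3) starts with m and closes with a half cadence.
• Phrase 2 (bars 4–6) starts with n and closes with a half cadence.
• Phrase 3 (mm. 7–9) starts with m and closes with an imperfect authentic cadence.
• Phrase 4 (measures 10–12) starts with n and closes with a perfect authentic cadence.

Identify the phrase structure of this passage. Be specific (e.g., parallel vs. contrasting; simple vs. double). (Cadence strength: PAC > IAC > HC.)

parallel double period

Four phrases in two halves: the first half (mm. 1–6) ends with a half cadence, the second (mm. 7–12) with a perfect authentic cadence — a large antecedent–consequent pair, i.e. a double period.
Phrase 3 begins with the same material as phrase 1, making it parallel.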